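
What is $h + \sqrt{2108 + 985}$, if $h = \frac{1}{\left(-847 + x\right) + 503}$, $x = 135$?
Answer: $- \frac{1}{209} + \sqrt{3093} \approx 55.61$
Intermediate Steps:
$h = - \frac{1}{209}$ ($h = \frac{1}{\left(-847 + 135\right) + 503} = \frac{1}{-712 + 503} = \frac{1}{-209} = - \frac{1}{209} \approx -0.0047847$)
$h + \sqrt{2108 + 985} = - \frac{1}{209} + \sqrt{2108 + 985} = - \frac{1}{209} + \sqrt{3093}$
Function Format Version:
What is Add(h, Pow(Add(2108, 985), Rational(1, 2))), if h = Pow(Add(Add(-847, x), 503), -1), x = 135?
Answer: Add(Rational(-1, 209), Pow(3093, Rational(1, 2))) ≈ 55.610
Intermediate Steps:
h = Rational(-1, 209) (h = Pow(Add(Add(-847, 135), 503), -1) = Pow(Add(-712, 503), -1) = Pow(-209, -1) = Rational(-1, 209) ≈ -0.0047847)
Add(h, Pow(Add(2108, 985), Rational(1, 2))) = Add(Rational(-1, 209), Pow(Add(2108, 985), Rational(1, 2))) = Add(Rational(-1, 209), Pow(3093, Rational(1, 2)))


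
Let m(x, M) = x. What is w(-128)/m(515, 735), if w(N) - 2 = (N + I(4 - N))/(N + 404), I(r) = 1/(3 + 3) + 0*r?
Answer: 509/170568 ≈ 0.0029841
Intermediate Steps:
I(r) = ⅙ (I(r) = 1/6 + 0 = ⅙ + 0 = ⅙)
w(N) = 2 + (⅙ + N)/(404 + N) (w(N) = 2 + (N + ⅙)/(N + 404) = 2 + (⅙ + N)/(404 + N))
w(-128)/m(515, 735) = ((4849 + 18*(-128))/(6*(404 - 128)))/515 = ((⅙)*(4849 - 2304)/276)*(1/515) = ((⅙)*(1/276)*2545)*(1/515) = (2545/1656)*(1/515) = 509/170568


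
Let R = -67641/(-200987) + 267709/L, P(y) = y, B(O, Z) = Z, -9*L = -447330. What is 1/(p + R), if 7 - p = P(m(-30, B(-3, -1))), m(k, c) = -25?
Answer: 2305320890/86962886623 ≈ 0.026509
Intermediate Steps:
L = 149110/3 (L = -1/9*(-447330) = 149110/3 ≈ 49703.)
p = 32 (p = 7 - 1*(-25) = 7 + 25 = 32)
R = 13192618143/2305320890 (R = -67641/(-200987) + 267709/(149110/3) = -67641*(-1/200987) + 267709*(3/149110) = 67641/200987 + 61779/11470 = 13192618143/2305320890 ≈ 5.7227)
1/(p + R) = 1/(32 + 13192618143/2305320890) = 1/(86962886623/2305320890) = 2305320890/86962886623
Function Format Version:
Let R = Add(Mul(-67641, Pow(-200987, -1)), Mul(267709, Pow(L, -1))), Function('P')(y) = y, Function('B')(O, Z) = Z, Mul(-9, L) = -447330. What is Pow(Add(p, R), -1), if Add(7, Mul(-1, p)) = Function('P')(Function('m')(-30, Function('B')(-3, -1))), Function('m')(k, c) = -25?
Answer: Rational(2305320890, 86962886623) ≈ 0.026509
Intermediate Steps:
L = Rational(149110, 3) (L = Mul(Rational(-1, 9), -447330) = Rational(149110, 3) ≈ 49703.)
p = 32 (p = Add(7, Mul(-1, -25)) = Add(7, 25) = 32)
R = Rational(13192618143, 2305320890) (R = Add(Mul(-67641, Pow(-200987, -1)), Mul(267709, Pow(Rational(149110, 3), -1))) = Add(Mul(-67641, Rational(-1, 200987)), Mul(267709, Rational(3, 149110))) = Add(Rational(67641, 200987), Rational(61779, 11470)) = Rational(13192618143, 2305320890) ≈ 5.7227)
Pow(Add(p, R), -1) = Pow(Add(32, Rational(13192618143, 2305320890)), -1) = Pow(Rational(86962886623, 2305320890), -1) = Rational(2305320890, 86962886623)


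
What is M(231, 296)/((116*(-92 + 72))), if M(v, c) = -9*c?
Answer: 333/290 ≈ 1.1483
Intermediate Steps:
M(231, 296)/((116*(-92 + 72))) = (-9*296)/((116*(-92 + 72))) = -2664/(116*(-20)) = -2664/(-2320) = -2664*(-1/2320) = 333/290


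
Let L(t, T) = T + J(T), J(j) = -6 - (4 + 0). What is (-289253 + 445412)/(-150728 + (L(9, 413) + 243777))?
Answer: 156159/93452 ≈ 1.6710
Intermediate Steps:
J(j) = -10 (J(j) = -6 - 1*4 = -6 - 4 = -10)
L(t, T) = -10 + T (L(t, T) = T - 10 = -10 + T)
(-289253 + 445412)/(-150728 + (L(9, 413) + 243777)) = (-289253 + 445412)/(-150728 + ((-10 + 413) + 243777)) = 156159/(-150728 + (403 + 243777)) = 156159/(-150728 + 244180) = 156159/93452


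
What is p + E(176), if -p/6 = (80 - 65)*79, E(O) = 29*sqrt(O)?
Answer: -7110 + 116*sqrt(11) ≈ -6725.3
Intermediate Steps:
p = -7110 (p = -6*(80 - 65)*79 = -90*79 = -6*1185 = -7110)
p + E(176) = -7110 + 29*sqrt(176) = -7110 + 29*(4*sqrt(11)) = -7110 + 116*sqrt(11)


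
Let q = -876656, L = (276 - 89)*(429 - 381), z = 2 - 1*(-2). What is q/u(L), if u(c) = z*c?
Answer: -293/12 ≈ -24.417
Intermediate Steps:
z = 4 (z = 2 + 2 = 4)
L = 8976 (L = 187*48 = 8976)
u(c) = 4*c
q/u(L) = -876656/(4*8976) = -876656/35904 = -876656*1/35904 = -293/12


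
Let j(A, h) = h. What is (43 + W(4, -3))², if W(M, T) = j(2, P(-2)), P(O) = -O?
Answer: 2025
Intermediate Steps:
W(M, T) = 2 (W(M, T) = -1*(-2) = 2)
(43 + W(4, -3))² = (43 + 2)² = 45² = 2025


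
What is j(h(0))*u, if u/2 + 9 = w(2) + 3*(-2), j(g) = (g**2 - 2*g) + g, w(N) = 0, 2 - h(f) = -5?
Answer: -1260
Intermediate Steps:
h(f) = 7 (h(f) = 2 - 1*(-5) = 2 + 5 = 7)
j(g) = g**2 - g
u = -30 (u = -18 + 2*(0 + 3*(-2)) = -18 + 2*(0 - 6) = -18 + 2*(-6) = -18 - 12 = -30)
j(h(0))*u = (7*(-1 + 7))*(-30) = (7*6)*(-30) = 42*(-30) = -1260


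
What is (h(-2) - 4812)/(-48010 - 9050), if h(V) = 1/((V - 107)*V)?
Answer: 209803/2487816 ≈ 0.084332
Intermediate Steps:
h(V) = 1/(V*(-107 + V)) (h(V) = 1/((-107 + V)*V) = 1/(V*(-107 + V)))
(h(-2) - 4812)/(-48010 - 9050) = (1/((-2)*(-107 - 2)) - 4812)/(-48010 - 9050) = (-½/(-109) - 4812)/(-57060) = (-½*(-1/109) - 4812)*(-1/57060) = (1/218 - 4812)*(-1/57060) = -1049015/218*(-1/57060) = 209803/2487816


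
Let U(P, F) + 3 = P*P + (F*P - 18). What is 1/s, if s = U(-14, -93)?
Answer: 1/1477 ≈ 0.00067705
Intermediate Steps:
U(P, F) = -21 + P² + F*P (U(P, F) = -3 + (P*P + (F*P - 18)) = -3 + (P² + (-18 + F*P)) = -3 + (-18 + P² + F*P) = -21 + P² + F*P)
s = 1477 (s = -21 + (-14)² - 93*(-14) = -21 + 196 + 1302 = 1477)
1/s = 1/1477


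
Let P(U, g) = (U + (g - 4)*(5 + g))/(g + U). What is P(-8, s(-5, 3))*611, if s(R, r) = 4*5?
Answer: 59878/3 ≈ 19959.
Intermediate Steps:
s(R, r) = 20
P(U, g) = (U + (-4 + g)*(5 + g))/(U + g)
P(-8, s(-5, 3))*611 = ((-20 - 8 + 20 + 20²)/(-8 + 20))*611 = ((-20 - 8 + 20 + 400)/12)*611 = ((1/12)*392)*611 = (98/3)*611 = 59878/3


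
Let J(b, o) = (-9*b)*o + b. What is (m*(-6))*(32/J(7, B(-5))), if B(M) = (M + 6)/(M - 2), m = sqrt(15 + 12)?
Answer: -36*sqrt(3) ≈ -62.354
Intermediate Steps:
m = 3*sqrt(3) (m = sqrt(27) = 3*sqrt(3) ≈ 5.1962)
B(M) = (6 + M)/(-2 + M)
J(b, o) = b - 9*b*o (J(b, o) = -9*b*o + b = b - 9*b*o)
(m*(-6))*(32/J(7, B(-5))) = ((3*sqrt(3))*(-6))*(32/((7*(1 - 9*(6 - 5)/(-2 - 5))))) = (-18*sqrt(3))*(32/((7*(1 - 9/(-7))))) = (-18*sqrt(3))*(32/((7*(1 - (-9)/7)))) = (-18*sqrt(3))*(32/((7*(1 - 9*(-1/7))))) = (-18*sqrt(3))*(32/((7*(1 + 9/7)))) = (-18*sqrt(3))*(32/((7*(16/7)))) = (-18*sqrt(3))*(32/16) = (-18*sqrt(3))*(32*(1/16)) = -18*sqrt(3)*2 = -36*sqrt(3)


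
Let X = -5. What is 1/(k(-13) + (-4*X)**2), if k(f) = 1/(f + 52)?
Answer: 39/15601 ≈ 0.0024998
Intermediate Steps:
k(f) = 1/(52 + f)
1/(k(-13) + (-4*X)**2) = 1/(1/(52 - 13) + (-4*(-5))**2) = 1/(1/39 + 20**2) = 1/(1/39 + 400) = 1/(15601/39) = 39/15601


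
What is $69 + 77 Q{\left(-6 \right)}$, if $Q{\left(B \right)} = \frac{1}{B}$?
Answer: $\frac{337}{6} \approx 56.167$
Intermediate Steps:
$69 + 77 Q{\left(-6 \right)} = 69 + \frac{77}{-6} = 69 + 77 \left(- \frac{1}{6}\right) = 69 - \frac{77}{6} = \frac{337}{6}$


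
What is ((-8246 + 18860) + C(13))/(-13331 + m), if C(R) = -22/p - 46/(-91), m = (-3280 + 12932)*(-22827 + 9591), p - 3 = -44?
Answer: -39604722/476699434393 ≈ -8.3081e-5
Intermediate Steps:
p = -41 (p = 3 - 44 = -41)
m = -127753872 (m = 9652*(-13236) = -127753872)
C(R) = 3888/3731 (C(R) = -22/(-41) - 46/(-91) = -22*(-1/41) - 46*(-1/91) = 22/41 + 46/91 = 3888/3731)
((-8246 + 18860) + C(13))/(-13331 + m) = ((-8246 + 18860) + 3888/3731)/(-13331 - 127753872) = (10614 + 3888/3731)/(-127767203) = (39604722/3731)*(-1/127767203) = -39604722/476699434393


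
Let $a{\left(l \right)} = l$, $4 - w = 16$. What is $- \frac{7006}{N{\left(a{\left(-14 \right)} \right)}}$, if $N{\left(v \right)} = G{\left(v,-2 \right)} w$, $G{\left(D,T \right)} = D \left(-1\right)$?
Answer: $\frac{3503}{84} \approx 41.702$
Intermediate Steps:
$G{\left(D,T \right)} = - D$
$w = -12$ ($w = 4 - 16 = -12$)
$N{\left(v \right)} = 12 v$ ($N{\left(v \right)} = - v \left(-12\right) = 12 v$)
$- \frac{7006}{N{\left(a{\left(-14 \right)} \right)}} = - \frac{7006}{12 \left(-14\right)} = - \frac{7006}{-168} = \left(-7006\right) \left(- \frac{1}{168}\right) = \frac{3503}{84}$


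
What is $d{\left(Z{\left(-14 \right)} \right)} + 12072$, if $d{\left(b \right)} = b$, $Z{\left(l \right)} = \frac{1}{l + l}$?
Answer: $\frac{338015}{28} \approx 12072.0$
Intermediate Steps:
$Z{\left(l \right)} = \frac{1}{2 l}$
$d{\left(Z{\left(-14 \right)} \right)} + 12072 = \frac{1}{2 \left(-14\right)} + 12072 = \frac{1}{2} \left(- \frac{1}{14}\right) + 12072 = - \frac{1}{28} + 12072 = \frac{338015}{28}$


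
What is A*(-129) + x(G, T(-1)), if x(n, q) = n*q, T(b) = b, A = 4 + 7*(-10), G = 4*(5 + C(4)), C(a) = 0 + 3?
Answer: 8482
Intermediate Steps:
C(a) = 3
G = 32 (G = 4*(5 + 3) = 4*8 = 32)
A = -66 (A = 4 - 70 = -66)
A*(-129) + x(G, T(-1)) = -66*(-129) + 32*(-1) = 8514 - 32 = 8482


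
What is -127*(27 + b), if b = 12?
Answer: -4953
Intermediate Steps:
-127*(27 + b) = -127*(27 + 12) = -127*39 = -4953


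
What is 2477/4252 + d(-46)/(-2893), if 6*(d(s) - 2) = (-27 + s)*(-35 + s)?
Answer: 2967111/12301036 ≈ 0.24121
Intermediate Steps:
d(s) = 2 + (-35 + s)*(-27 + s)/6 (d(s) = 2 + ((-27 + s)*(-35 + s))/6 = 2 + ((-35 + s)*(-27 + s))/6 = 2 + (-35 + s)*(-27 + s)/6)
2477/4252 + d(-46)/(-2893) = 2477/4252 + (319/2 - 31/3*(-46) + (1/6)*(-46)**2)/(-2893) = 2477*(1/4252) + (319/2 + 1426/3 + (1/6)*2116)*(-1/2893) = 2477/4252 + (319/2 + 1426/3 + 1058/3)*(-1/2893) = 2477/4252 + (1975/2)*(-1/2893) = 2477/4252 - 1975/5786 = 2967111/12301036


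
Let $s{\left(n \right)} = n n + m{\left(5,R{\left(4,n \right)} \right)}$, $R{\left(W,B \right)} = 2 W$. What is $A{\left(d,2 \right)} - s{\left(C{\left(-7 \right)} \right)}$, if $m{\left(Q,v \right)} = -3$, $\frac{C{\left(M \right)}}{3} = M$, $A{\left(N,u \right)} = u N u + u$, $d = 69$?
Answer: $-160$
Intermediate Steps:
$A{\left(N,u \right)} = u + N u^{2}$ ($A{\left(N,u \right)} = N u u + u = N u^{2} + u = u + N u^{2}$)
$C{\left(M \right)} = 3 M$
$s{\left(n \right)} = -3 + n^{2}$ ($s{\left(n \right)} = n n - 3 = n^{2} - 3 = -3 + n^{2}$)
$A{\left(d,2 \right)} - s{\left(C{\left(-7 \right)} \right)} = 2 \left(1 + 69 \cdot 2\right) - \left(-3 + \left(3 \left(-7\right)\right)^{2}\right) = 2 \left(1 + 138\right) - \left(-3 + \left(-21\right)^{2}\right) = 2 \cdot 139 - \left(-3 + 441\right) = 278 - 438 = -160$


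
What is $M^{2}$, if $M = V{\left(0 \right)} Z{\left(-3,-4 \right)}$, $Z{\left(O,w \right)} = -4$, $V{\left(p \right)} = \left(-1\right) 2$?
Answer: $64$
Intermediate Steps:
$V{\left(p \right)} = -2$
$M = 8$ ($M = \left(-2\right) \left(-4\right) = 8$)
$M^{2} = 8^{2} = 64$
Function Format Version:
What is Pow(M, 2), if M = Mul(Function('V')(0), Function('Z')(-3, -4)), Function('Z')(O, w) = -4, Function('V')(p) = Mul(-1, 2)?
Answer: 64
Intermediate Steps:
Function('V')(p) = -2
M = 8 (M = Mul(-2, -4) = 8)
Pow(M, 2) = Pow(8, 2) = 64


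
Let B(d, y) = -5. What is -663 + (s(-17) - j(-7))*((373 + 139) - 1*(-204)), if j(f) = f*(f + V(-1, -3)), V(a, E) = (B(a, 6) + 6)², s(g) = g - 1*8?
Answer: -48635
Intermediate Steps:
s(g) = -8 + g (s(g) = g - 8 = -8 + g)
V(a, E) = 1 (V(a, E) = (-5 + 6)² = 1² = 1)
j(f) = f*(1 + f) (j(f) = f*(f + 1) = f*(1 + f))
-663 + (s(-17) - j(-7))*((373 + 139) - 1*(-204)) = -663 + ((-8 - 17) - (-7)*(1 - 7))*((373 + 139) - 1*(-204)) = -663 + (-25 - (-7)*(-6))*(512 + 204) = -663 + (-25 - 1*42)*716 = -663 + (-25 - 42)*716 = -663 - 67*716 = -663 - 47972 = -48635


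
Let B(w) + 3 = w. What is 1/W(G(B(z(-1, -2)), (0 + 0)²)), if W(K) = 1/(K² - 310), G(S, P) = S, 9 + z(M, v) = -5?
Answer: -21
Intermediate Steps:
z(M, v) = -14 (z(M, v) = -9 - 5 = -14)
B(w) = -3 + w
W(K) = 1/(-310 + K²)
1/W(G(B(z(-1, -2)), (0 + 0)²)) = 1/(1/(-310 + (-3 - 14)²)) = 1/(1/(-310 + (-17)²)) = 1/(1/(-310 + 289)) = 1/(1/(-21)) = 1/(-1/21) = -21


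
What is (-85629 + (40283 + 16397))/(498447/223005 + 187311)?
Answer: -2151923915/13923929334 ≈ -0.15455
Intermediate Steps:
(-85629 + (40283 + 16397))/(498447/223005 + 187311) = (-85629 + 56680)/(498447*(1/223005) + 187311) = -28949/(166149/74335 + 187311) = -28949/13923929334/74335 = -28949*74335/13923929334 = -2151923915/13923929334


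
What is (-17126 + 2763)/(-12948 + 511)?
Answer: 14363/12437 ≈ 1.1549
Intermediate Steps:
(-17126 + 2763)/(-12948 + 511) = -14363/(-12437) = -14363*(-1/12437) = 14363/12437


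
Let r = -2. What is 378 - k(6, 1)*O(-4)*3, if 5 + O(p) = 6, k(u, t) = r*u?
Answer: 414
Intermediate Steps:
k(u, t) = -2*u
O(p) = 1 (O(p) = -5 + 6 = 1)
378 - k(6, 1)*O(-4)*3 = 378 - -2*6*1*3 = 378 - (-12*1)*3 = 378 - (-12)*3 = 378 - 1*(-36) = 378 + 36 = 414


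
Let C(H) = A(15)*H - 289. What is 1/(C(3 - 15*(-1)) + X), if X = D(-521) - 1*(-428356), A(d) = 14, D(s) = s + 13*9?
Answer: 1/427915 ≈ 2.3369e-6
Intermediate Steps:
D(s) = 117 + s (D(s) = s + 117 = 117 + s)
X = 427952 (X = (117 - 521) - 1*(-428356) = -404 + 428356 = 427952)
C(H) = -289 + 14*H (C(H) = 14*H - 289 = -289 + 14*H)
1/(C(3 - 15*(-1)) + X) = 1/((-289 + 14*(3 - 15*(-1))) + 427952) = 1/((-289 + 14*(3 + 15)) + 427952) = 1/((-289 + 14*18) + 427952) = 1/((-289 + 252) + 427952) = 1/(-37 + 427952) = 1/427915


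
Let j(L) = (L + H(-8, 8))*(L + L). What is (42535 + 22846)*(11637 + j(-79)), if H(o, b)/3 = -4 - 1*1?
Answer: 1731877309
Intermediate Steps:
H(o, b) = -15 (H(o, b) = 3*(-4 - 1*1) = 3*(-4 - 1) = 3*(-5) = -15)
j(L) = 2*L*(-15 + L) (j(L) = (L - 15)*(L + L) = (-15 + L)*(2*L) = 2*L*(-15 + L))
(42535 + 22846)*(11637 + j(-79)) = (42535 + 22846)*(11637 + 2*(-79)*(-15 - 79)) = 65381*(11637 + 2*(-79)*(-94)) = 65381*(11637 + 14852) = 65381*26489 = 1731877309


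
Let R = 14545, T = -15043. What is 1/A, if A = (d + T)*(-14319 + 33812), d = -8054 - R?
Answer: -1/733755506 ≈ -1.3629e-9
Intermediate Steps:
d = -22599 (d = -8054 - 1*14545 = -8054 - 14545 = -22599)
A = -733755506 (A = (-22599 - 15043)*(-14319 + 33812) = -37642*19493 = -733755506)
1/A = 1/(-733755506) = -1/733755506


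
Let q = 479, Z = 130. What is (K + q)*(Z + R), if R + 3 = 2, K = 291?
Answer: 99330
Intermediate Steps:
R = -1 (R = -3 + 2 = -1)
(K + q)*(Z + R) = (291 + 479)*(130 - 1) = 770*129 = 99330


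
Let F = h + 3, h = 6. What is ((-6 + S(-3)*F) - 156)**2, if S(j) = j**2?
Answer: 6561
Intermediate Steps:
F = 9 (F = 6 + 3 = 9)
((-6 + S(-3)*F) - 156)**2 = ((-6 + (-3)**2*9) - 156)**2 = ((-6 + 9*9) - 156)**2 = ((-6 + 81) - 156)**2 = (75 - 156)**2 = (-81)**2 = 6561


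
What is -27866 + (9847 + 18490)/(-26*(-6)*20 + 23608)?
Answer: -744774111/26728 ≈ -27865.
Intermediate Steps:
-27866 + (9847 + 18490)/(-26*(-6)*20 + 23608) = -27866 + 28337/(156*20 + 23608) = -27866 + 28337/(3120 + 23608) = -27866 + 28337/26728 = -744774111/26728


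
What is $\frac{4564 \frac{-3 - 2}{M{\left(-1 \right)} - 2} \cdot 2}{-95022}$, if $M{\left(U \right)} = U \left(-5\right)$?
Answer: $\frac{22820}{142533} \approx 0.1601$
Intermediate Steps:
$M{\left(U \right)} = - 5 U$
$\frac{4564 \frac{-3 - 2}{M{\left(-1 \right)} - 2} \cdot 2}{-95022} = \frac{4564 \frac{-3 - 2}{\left(-5\right) \left(-1\right) - 2} \cdot 2}{-95022} = 4564 - \frac{5}{5 - 2} \cdot 2 \left(- \frac{1}{95022}\right) = 4564 - \frac{5}{3} \cdot 2 \left(- \frac{1}{95022}\right) = 4564 \left(-5\right) \frac{1}{3} \cdot 2 \left(- \frac{1}{95022}\right) = 4564 \left(\left(- \frac{5}{3}\right) 2\right) \left(- \frac{1}{95022}\right) = 4564 \left(- \frac{10}{3}\right) \left(- \frac{1}{95022}\right) = \left(- \frac{45640}{3}\right) \left(- \frac{1}{95022}\right) = \frac{22820}{142533}$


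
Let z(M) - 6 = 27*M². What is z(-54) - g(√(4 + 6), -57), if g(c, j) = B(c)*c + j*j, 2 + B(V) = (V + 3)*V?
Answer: 75459 - 8*√10 ≈ 75434.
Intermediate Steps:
z(M) = 6 + 27*M²
B(V) = -2 + V*(3 + V) (B(V) = -2 + (V + 3)*V = -2 + (3 + V)*V = -2 + V*(3 + V))
g(c, j) = j² + c*(-2 + c² + 3*c) (g(c, j) = (-2 + c² + 3*c)*c + j*j = c*(-2 + c² + 3*c) + j² = j² + c*(-2 + c² + 3*c))
z(-54) - g(√(4 + 6), -57) = (6 + 27*(-54)²) - ((-57)² + √(4 + 6)*(-2 + (√(4 + 6))² + 3*√(4 + 6))) = (6 + 27*2916) - (3249 + √10*(-2 + (√10)² + 3*√10)) = (6 + 78732) - (3249 + √10*(-2 + 10 + 3*√10)) = 78738 - (3249 + √10*(8 + 3*√10)) = 78738 + (-3249 - √10*(8 + 3*√10)) = 75489 - √10*(8 + 3*√10)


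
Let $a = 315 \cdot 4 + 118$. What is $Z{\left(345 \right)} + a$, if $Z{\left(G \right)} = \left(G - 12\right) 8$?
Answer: $4042$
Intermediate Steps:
$Z{\left(G \right)} = -96 + 8 G$ ($Z{\left(G \right)} = \left(-12 + G\right) 8 = -96 + 8 G$)
$a = 1378$ ($a = 1260 + 118 = 1378$)
$Z{\left(345 \right)} + a = \left(-96 + 8 \cdot 345\right) + 1378 = \left(-96 + 2760\right) + 1378 = 2664 + 1378 = 4042$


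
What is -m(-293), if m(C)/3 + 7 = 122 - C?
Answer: -1224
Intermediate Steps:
m(C) = 345 - 3*C (m(C) = -21 + 3*(122 - C) = -21 + (366 - 3*C) = 345 - 3*C)
-m(-293) = -(345 - 3*(-293)) = -(345 + 879) = -1*1224 = -1224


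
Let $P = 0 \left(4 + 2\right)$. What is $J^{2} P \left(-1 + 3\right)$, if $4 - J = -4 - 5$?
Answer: $0$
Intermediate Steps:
$J = 13$ ($J = 4 - \left(-4 - 5\right) = 4 - -9 = 4 + 9 = 13$)
$P = 0$ ($P = 0 \cdot 6 = 0$)
$J^{2} P \left(-1 + 3\right) = 13^{2} \cdot 0 \left(-1 + 3\right) = 169 \cdot 0 \cdot 2 = 0 \cdot 2 = 0$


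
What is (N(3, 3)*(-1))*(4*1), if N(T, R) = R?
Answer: -12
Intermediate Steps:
(N(3, 3)*(-1))*(4*1) = (3*(-1))*(4*1) = -3*4 = -12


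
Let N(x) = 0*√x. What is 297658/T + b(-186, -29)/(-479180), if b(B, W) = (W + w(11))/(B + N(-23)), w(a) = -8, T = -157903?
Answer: -26529513284251/14073496474440 ≈ -1.8851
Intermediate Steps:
N(x) = 0
b(B, W) = (-8 + W)/B (b(B, W) = (W - 8)/(B + 0) = (-8 + W)/B)
297658/T + b(-186, -29)/(-479180) = 297658/(-157903) + ((-8 - 29)/(-186))/(-479180) = 297658*(-1/157903) - 1/186*(-37)*(-1/479180) = -297658/157903 + (37/186)*(-1/479180) = -297658/157903 - 37/89127480 = -26529513284251/14073496474440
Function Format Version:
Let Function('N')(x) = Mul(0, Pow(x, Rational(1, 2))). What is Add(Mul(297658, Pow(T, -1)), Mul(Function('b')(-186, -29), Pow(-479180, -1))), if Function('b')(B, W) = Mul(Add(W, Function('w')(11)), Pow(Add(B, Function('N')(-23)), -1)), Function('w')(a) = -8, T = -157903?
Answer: Rational(-26529513284251, 14073496474440) ≈ -1.8851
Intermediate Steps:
Function('N')(x) = 0
Function('b')(B, W) = Mul(Pow(B, -1), Add(-8, W)) (Function('b')(B, W) = Mul(Add(W, -8), Pow(Add(B, 0), -1)) = Mul(Add(-8, W), Pow(B, -1)) = Mul(Pow(B, -1), Add(-8, W)))
Add(Mul(297658, Pow(T, -1)), Mul(Function('b')(-186, -29), Pow(-479180, -1))) = Add(Mul(297658, Pow(-157903, -1)), Mul(Mul(Pow(-186, -1), Add(-8, -29)), Pow(-479180, -1))) = Add(Mul(297658, Rational(-1, 157903)), Mul(Mul(Rational(-1, 186), -37), Rational(-1, 479180))) = Add(Rational(-297658, 157903), Mul(Rational(37, 186), Rational(-1, 479180))) = Add(Rational(-297658, 157903), Rational(-37, 89127480)) = Rational(-26529513284251, 14073496474440)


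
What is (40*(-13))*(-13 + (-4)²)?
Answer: -1560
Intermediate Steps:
(40*(-13))*(-13 + (-4)²) = -520*(-13 + 16) = -520*3 = -1560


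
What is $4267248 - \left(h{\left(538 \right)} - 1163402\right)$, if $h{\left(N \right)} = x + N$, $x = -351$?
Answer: $5430463$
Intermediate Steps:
$h{\left(N \right)} = -351 + N$
$4267248 - \left(h{\left(538 \right)} - 1163402\right) = 4267248 - \left(\left(-351 + 538\right) - 1163402\right) = 4267248 - \left(187 - 1163402\right) = 4267248 - -1163215 = 4267248 + 1163215 = 5430463$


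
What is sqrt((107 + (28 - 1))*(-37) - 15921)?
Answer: I*sqrt(20879) ≈ 144.5*I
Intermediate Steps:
sqrt((107 + (28 - 1))*(-37) - 15921) = sqrt((107 + 27)*(-37) - 15921) = sqrt(134*(-37) - 15921) = sqrt(-4958 - 15921) = sqrt(-20879) = I*sqrt(20879)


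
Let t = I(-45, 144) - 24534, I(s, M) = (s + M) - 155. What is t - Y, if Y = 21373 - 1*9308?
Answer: -36655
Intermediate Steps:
I(s, M) = -155 + M + s (I(s, M) = (M + s) - 155 = -155 + M + s)
Y = 12065 (Y = 21373 - 9308 = 12065)
t = -24590 (t = (-155 + 144 - 45) - 24534 = -56 - 24534 = -24590)
t - Y = -24590 - 1*12065 = -24590 - 12065 = -36655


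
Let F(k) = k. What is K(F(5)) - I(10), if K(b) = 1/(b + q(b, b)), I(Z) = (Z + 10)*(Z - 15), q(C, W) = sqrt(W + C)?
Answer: 301/3 - sqrt(10)/15 ≈ 100.12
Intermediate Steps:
q(C, W) = sqrt(C + W)
I(Z) = (-15 + Z)*(10 + Z) (I(Z) = (10 + Z)*(-15 + Z) = (-15 + Z)*(10 + Z))
K(b) = 1/(b + sqrt(2)*sqrt(b)) (K(b) = 1/(b + sqrt(b + b)) = 1/(b + sqrt(2*b)) = 1/(b + sqrt(2)*sqrt(b)))
K(F(5)) - I(10) = 1/(5 + sqrt(2)*sqrt(5)) - (-150 + 10**2 - 5*10) = 1/(5 + sqrt(10)) - (-150 + 100 - 50) = 1/(5 + sqrt(10)) - 1*(-100) = 1/(5 + sqrt(10)) + 100 = 100 + 1/(5 + sqrt(10))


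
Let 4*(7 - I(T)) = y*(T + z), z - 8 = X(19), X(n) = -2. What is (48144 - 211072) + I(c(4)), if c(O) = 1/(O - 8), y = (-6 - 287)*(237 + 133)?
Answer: -56653/8 ≈ -7081.6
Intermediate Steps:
z = 6 (z = 8 - 2 = 6)
y = -108410 (y = -293*370 = -108410)
c(O) = 1/(-8 + O)
I(T) = 162622 + 54205*T/2 (I(T) = 7 - (-54205)*(T + 6)/2 = 7 - (-54205)*(6 + T)/2 = 7 - (-650460 - 108410*T)/4 = 7 + (162615 + 54205*T/2) = 162622 + 54205*T/2)
(48144 - 211072) + I(c(4)) = (48144 - 211072) + (162622 + 54205/(2*(-8 + 4))) = -162928 + (162622 + (54205/2)/(-4)) = -162928 + (162622 + (54205/2)*(-¼)) = -162928 + (162622 - 54205/8) = -162928 + 1246771/8 = -56653/8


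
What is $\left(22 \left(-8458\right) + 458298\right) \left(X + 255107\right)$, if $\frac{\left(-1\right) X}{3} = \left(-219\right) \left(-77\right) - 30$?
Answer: $55698798976$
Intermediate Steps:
$X = -50499$ ($X = - 3 \left(\left(-219\right) \left(-77\right) - 30\right) = - 3 \left(16863 - 30\right) = \left(-3\right) 16833 = -50499$)
$\left(22 \left(-8458\right) + 458298\right) \left(X + 255107\right) = \left(22 \left(-8458\right) + 458298\right) \left(-50499 + 255107\right) = \left(-186076 + 458298\right) 204608 = 272222 \cdot 204608 = 55698798976$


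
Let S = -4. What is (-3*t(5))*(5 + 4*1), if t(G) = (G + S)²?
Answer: -27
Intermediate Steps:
t(G) = (-4 + G)² (t(G) = (G - 4)² = (-4 + G)²)
(-3*t(5))*(5 + 4*1) = (-3*(-4 + 5)²)*(5 + 4*1) = (-3*1²)*(5 + 4) = -3*1*9 = -3*9 = -27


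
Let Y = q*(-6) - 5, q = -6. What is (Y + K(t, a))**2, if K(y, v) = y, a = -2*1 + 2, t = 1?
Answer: 1024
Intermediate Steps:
a = 0 (a = -2 + 2 = 0)
Y = 31 (Y = -6*(-6) - 5 = 36 - 5 = 31)
(Y + K(t, a))**2 = (31 + 1)**2 = 32**2 = 1024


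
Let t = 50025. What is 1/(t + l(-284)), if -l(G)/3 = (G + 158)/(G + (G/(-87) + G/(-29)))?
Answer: 11786/589578207 ≈ 1.9991e-5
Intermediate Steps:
l(G) = -261*(158 + G)/(83*G) (l(G) = -3*(G + 158)/(G + (G/(-87) + G/(-29))) = -3*(158 + G)/(G + (G*(-1/87) + G*(-1/29))) = -3*(158 + G)/(G + (-G/87 - G/29)) = -3*(158 + G)/(G - 4*G/87) = -3*(158 + G)/(83*G/87) = -3*(158 + G)*87/(83*G) = -261*(158 + G)/(83*G))
1/(t + l(-284)) = 1/(50025 + (261/83)*(-158 - 1*(-284))/(-284)) = 1/(50025 + (261/83)*(-1/284)*(-158 + 284)) = 1/(50025 + (261/83)*(-1/284)*126) = 1/(50025 - 16443/11786) = 1/(589578207/11786) = 11786/589578207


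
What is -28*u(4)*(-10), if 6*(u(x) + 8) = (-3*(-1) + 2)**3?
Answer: 10780/3 ≈ 3593.3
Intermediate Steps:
u(x) = 77/6 (u(x) = -8 + (-3*(-1) + 2)**3/6 = -8 + (3 + 2)**3/6 = -8 + (1/6)*5**3 = -8 + (1/6)*125 = -8 + 125/6 = 77/6)
-28*u(4)*(-10) = -28*77/6*(-10) = -1078/3*(-10) = 10780/3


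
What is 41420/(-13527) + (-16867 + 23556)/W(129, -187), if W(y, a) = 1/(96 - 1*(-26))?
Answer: 11038775146/13527 ≈ 8.1606e+5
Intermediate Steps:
W(y, a) = 1/122 (W(y, a) = 1/(96 + 26) = 1/122)
41420/(-13527) + (-16867 + 23556)/W(129, -187) = 41420/(-13527) + (-16867 + 23556)/(1/122) = 41420*(-1/13527) + 6689*122 = -41420/13527 + 816058 = 11038775146/13527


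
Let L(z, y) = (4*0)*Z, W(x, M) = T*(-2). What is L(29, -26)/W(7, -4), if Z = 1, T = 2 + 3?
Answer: 0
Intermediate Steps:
T = 5
W(x, M) = -10 (W(x, M) = 5*(-2) = -10)
L(z, y) = 0 (L(z, y) = (4*0)*1 = 0*1 = 0)
L(29, -26)/W(7, -4) = 0/(-10) = -⅒*0 = 0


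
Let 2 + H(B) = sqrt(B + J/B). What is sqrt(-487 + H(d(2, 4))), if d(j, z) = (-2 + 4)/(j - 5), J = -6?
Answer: sqrt(-4401 + 15*sqrt(3))/3 ≈ 22.048*I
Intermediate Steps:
d(j, z) = 2/(-5 + j)
H(B) = -2 + sqrt(B - 6/B)
sqrt(-487 + H(d(2, 4))) = sqrt(-487 + (-2 + sqrt(2/(-5 + 2) - 6/(2/(-5 + 2))))) = sqrt(-487 + (-2 + sqrt(2/(-3) - 6/(2/(-3))))) = sqrt(-487 + (-2 + sqrt(2*(-1/3) - 6/(2*(-1/3))))) = sqrt(-487 + (-2 + sqrt(-2/3 - 6/(-2/3)))) = sqrt(-487 + (-2 + sqrt(-2/3 - 6*(-3/2)))) = sqrt(-487 + (-2 + sqrt(-2/3 + 9))) = sqrt(-487 + (-2 + sqrt(25/3))) = sqrt(-487 + (-2 + 5*sqrt(3)/3)) = sqrt(-489 + 5*sqrt(3)/3)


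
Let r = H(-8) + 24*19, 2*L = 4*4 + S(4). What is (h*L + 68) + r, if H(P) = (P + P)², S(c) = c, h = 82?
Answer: 1600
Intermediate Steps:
L = 10 (L = (4*4 + 4)/2 = (16 + 4)/2 = (½)*20 = 10)
H(P) = 4*P² (H(P) = (2*P)² = 4*P²)
r = 712 (r = 4*(-8)² + 24*19 = 4*64 + 456 = 256 + 456 = 712)
(h*L + 68) + r = (82*10 + 68) + 712 = (820 + 68) + 712 = 888 + 712 = 1600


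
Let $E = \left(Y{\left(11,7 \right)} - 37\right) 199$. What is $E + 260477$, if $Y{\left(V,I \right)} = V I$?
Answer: $268437$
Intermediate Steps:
$Y{\left(V,I \right)} = I V$
$E = 7960$ ($E = \left(7 \cdot 11 - 37\right) 199 = \left(77 - 37\right) 199 = 40 \cdot 199 = 7960$)
$E + 260477 = 7960 + 260477 = 268437$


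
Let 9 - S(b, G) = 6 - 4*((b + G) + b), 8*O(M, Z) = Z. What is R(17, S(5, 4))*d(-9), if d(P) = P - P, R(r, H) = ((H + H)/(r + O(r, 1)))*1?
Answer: 0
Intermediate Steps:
O(M, Z) = Z/8
S(b, G) = 3 + 4*G + 8*b (S(b, G) = 9 - (6 - 4*((b + G) + b)) = 9 - (6 - 4*((G + b) + b)) = 9 - (6 - 4*(G + 2*b)) = 9 - (6 + (-8*b - 4*G)) = 9 - (6 - 8*b - 4*G) = 9 + (-6 + 4*G + 8*b) = 3 + 4*G + 8*b)
R(r, H) = 2*H/(1/8 + r) (R(r, H) = ((H + H)/(r + (1/8)*1))*1 = ((2*H)/(r + 1/8))*1 = ((2*H)/(1/8 + r))*1 = (2*H/(1/8 + r))*1 = 2*H/(1/8 + r))
d(P) = 0
R(17, S(5, 4))*d(-9) = (16*(3 + 4*4 + 8*5)/(1 + 8*17))*0 = (16*(3 + 16 + 40)/(1 + 136))*0 = (16*59/137)*0 = (16*59*(1/137))*0 = (944/137)*0 = 0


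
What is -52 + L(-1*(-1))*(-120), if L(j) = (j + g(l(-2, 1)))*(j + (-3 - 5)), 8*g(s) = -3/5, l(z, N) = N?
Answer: 725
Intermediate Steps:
g(s) = -3/40 (g(s) = (-3/5)/8 = (-3*1/5)/8 = (1/8)*(-3/5) = -3/40)
L(j) = (-8 + j)*(-3/40 + j) (L(j) = (j - 3/40)*(j + (-3 - 5)) = (-3/40 + j)*(j - 8) = (-3/40 + j)*(-8 + j) = (-8 + j)*(-3/40 + j))
-52 + L(-1*(-1))*(-120) = -52 + (3/5 + (-1*(-1))**2 - (-323)*(-1)/40)*(-120) = -52 + (3/5 + 1**2 - 323/40*1)*(-120) = -52 + (3/5 + 1 - 323/40)*(-120) = -52 - 259/40*(-120) = -52 + 777 = 725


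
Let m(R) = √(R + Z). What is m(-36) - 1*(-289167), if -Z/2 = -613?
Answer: 289167 + √1190 ≈ 2.8920e+5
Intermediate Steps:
Z = 1226 (Z = -2*(-613) = 1226)
m(R) = √(1226 + R) (m(R) = √(R + 1226) = √(1226 + R))
m(-36) - 1*(-289167) = √(1226 - 36) - 1*(-289167) = √1190 + 289167 = 289167 + √1190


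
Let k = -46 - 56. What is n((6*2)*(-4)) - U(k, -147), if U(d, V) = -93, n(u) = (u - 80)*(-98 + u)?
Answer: 18781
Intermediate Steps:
n(u) = (-98 + u)*(-80 + u) (n(u) = (-80 + u)*(-98 + u) = (-98 + u)*(-80 + u))
k = -102
n((6*2)*(-4)) - U(k, -147) = (7840 + ((6*2)*(-4))² - 178*6*2*(-4)) - 1*(-93) = (7840 + (12*(-4))² - 2136*(-4)) + 93 = (7840 + (-48)² - 178*(-48)) + 93 = (7840 + 2304 + 8544) + 93 = 18688 + 93 = 18781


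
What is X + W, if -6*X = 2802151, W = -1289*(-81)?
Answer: -2175697/6 ≈ -3.6262e+5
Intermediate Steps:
W = 104409
X = -2802151/6 (X = -⅙*2802151 = -2802151/6 ≈ -4.6703e+5)
X + W = -2802151/6 + 104409 = -2175697/6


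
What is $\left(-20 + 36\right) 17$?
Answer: $272$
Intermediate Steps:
$\left(-20 + 36\right) 17 = 16 \cdot 17 = 272$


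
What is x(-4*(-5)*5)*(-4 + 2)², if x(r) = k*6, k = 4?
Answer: 96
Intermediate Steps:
x(r) = 24 (x(r) = 4*6 = 24)
x(-4*(-5)*5)*(-4 + 2)² = 24*(-4 + 2)² = 24*(-2)² = 24*4 = 96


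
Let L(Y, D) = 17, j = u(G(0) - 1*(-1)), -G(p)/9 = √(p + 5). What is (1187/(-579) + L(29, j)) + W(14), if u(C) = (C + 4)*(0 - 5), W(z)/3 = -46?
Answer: -71246/579 ≈ -123.05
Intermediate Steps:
W(z) = -138 (W(z) = 3*(-46) = -138)
G(p) = -9*√(5 + p) (G(p) = -9*√(p + 5) = -9*√(5 + p))
u(C) = -20 - 5*C (u(C) = (4 + C)*(-5) = -20 - 5*C)
j = -25 + 45*√5 (j = -20 - 5*(-9*√(5 + 0) - 1*(-1)) = -20 - 5*(-9*√5 + 1) = -20 - 5*(1 - 9*√5) = -20 + (-5 + 45*√5) = -25 + 45*√5 ≈ 75.623)
(1187/(-579) + L(29, j)) + W(14) = (1187/(-579) + 17) - 138 = (1187*(-1/579) + 17) - 138 = (-1187/579 + 17) - 138 = 8656/579 - 138 = -71246/579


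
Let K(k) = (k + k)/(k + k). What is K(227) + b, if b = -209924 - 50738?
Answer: -260661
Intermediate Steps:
K(k) = 1 (K(k) = (2*k)/((2*k)) = (2*k)*(1/(2*k)) = 1)
b = -260662
K(227) + b = 1 - 260662 = -260661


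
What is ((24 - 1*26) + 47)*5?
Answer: 225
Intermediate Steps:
((24 - 1*26) + 47)*5 = ((24 - 26) + 47)*5 = (-2 + 47)*5 = 45*5 = 225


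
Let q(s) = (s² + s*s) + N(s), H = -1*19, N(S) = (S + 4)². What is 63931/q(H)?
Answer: 63931/947 ≈ 67.509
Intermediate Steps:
N(S) = (4 + S)²
H = -19
q(s) = (4 + s)² + 2*s² (q(s) = (s² + s*s) + (4 + s)² = (s² + s²) + (4 + s)² = 2*s² + (4 + s)² = (4 + s)² + 2*s²)
63931/q(H) = 63931/((4 - 19)² + 2*(-19)²) = 63931/((-15)² + 2*361) = 63931/(225 + 722) = 63931/947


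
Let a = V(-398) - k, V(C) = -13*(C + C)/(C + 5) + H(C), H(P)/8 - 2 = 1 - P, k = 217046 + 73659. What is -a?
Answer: 112996669/393 ≈ 2.8752e+5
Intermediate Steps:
k = 290705
H(P) = 24 - 8*P (H(P) = 16 + 8*(1 - P) = 16 + (8 - 8*P) = 24 - 8*P)
V(C) = 24 - 8*C - 26*C/(5 + C) (V(C) = -13*(C + C)/(C + 5) + (24 - 8*C) = -13*2*C/(5 + C) + (24 - 8*C) = -26*C/(5 + C) + (24 - 8*C) = 24 - 8*C - 26*C/(5 + C))
a = -112996669/393 (a = 2*(60 - 21*(-398) - 4*(-398)**2)/(5 - 398) - 1*290705 = 2*(60 + 8358 - 4*158404)/(-393) - 290705 = 2*(-1/393)*(60 + 8358 - 633616) - 290705 = 2*(-1/393)*(-625198) - 290705 = 1250396/393 - 290705 = -112996669/393 ≈ -2.8752e+5)
-a = -1*(-112996669/393) = 112996669/393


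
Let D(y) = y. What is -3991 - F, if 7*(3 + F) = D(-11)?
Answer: -27905/7 ≈ -3986.4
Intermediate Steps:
F = -32/7 (F = -3 + (⅐)*(-11) = -3 - 11/7 = -32/7 ≈ -4.5714)
-3991 - F = -3991 - 1*(-32/7) = -3991 + 32/7 = -27905/7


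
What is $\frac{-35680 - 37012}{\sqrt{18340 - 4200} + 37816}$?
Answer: $- \frac{40425304}{21029937} + \frac{2138 \sqrt{3535}}{21029937} \approx -1.9162$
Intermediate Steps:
$\frac{-35680 - 37012}{\sqrt{18340 - 4200} + 37816} = - \frac{72692}{\sqrt{14140} + 37816} = - \frac{72692}{2 \sqrt{3535} + 37816} = - \frac{72692}{37816 + 2 \sqrt{3535}}$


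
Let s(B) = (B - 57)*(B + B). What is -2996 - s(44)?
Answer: -1852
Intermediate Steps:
s(B) = 2*B*(-57 + B) (s(B) = (-57 + B)*(2*B) = 2*B*(-57 + B))
-2996 - s(44) = -2996 - 2*44*(-57 + 44) = -2996 - 2*44*(-13) = -2996 - 1*(-1144) = -2996 + 1144 = -1852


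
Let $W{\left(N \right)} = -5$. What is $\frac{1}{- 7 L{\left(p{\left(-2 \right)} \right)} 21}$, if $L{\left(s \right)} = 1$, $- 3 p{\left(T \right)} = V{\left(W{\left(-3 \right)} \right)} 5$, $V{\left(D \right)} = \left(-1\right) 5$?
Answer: $- \frac{1}{147} \approx -0.0068027$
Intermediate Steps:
$V{\left(D \right)} = -5$
$p{\left(T \right)} = \frac{25}{3}$ ($p{\left(T \right)} = - \frac{\left(-5\right) 5}{3} = \left(- \frac{1}{3}\right) \left(-25\right) = \frac{25}{3}$)
$\frac{1}{- 7 L{\left(p{\left(-2 \right)} \right)} 21} = \frac{1}{\left(-7\right) 1 \cdot 21} = \frac{1}{\left(-7\right) 21} = \frac{1}{-147} = - \frac{1}{147}$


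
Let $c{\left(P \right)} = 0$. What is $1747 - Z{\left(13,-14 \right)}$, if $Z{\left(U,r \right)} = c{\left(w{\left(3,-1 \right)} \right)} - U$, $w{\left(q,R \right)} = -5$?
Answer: $1760$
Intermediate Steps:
$Z{\left(U,r \right)} = - U$ ($Z{\left(U,r \right)} = 0 - U = - U$)
$1747 - Z{\left(13,-14 \right)} = 1747 - \left(-1\right) 13 = 1747 - -13 = 1747 + 13 = 1760$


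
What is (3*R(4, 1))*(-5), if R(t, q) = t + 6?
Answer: -150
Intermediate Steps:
R(t, q) = 6 + t
(3*R(4, 1))*(-5) = (3*(6 + 4))*(-5) = (3*10)*(-5) = 30*(-5) = -150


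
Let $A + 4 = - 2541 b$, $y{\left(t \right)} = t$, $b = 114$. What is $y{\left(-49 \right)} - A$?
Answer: $289629$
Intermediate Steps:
$A = -289678$ ($A = -4 - 289674 = -289678$)
$y{\left(-49 \right)} - A = -49 - -289678 = -49 + 289678 = 289629$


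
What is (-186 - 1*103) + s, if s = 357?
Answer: 68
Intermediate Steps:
(-186 - 1*103) + s = (-186 - 1*103) + 357 = (-186 - 103) + 357 = -289 + 357 = 68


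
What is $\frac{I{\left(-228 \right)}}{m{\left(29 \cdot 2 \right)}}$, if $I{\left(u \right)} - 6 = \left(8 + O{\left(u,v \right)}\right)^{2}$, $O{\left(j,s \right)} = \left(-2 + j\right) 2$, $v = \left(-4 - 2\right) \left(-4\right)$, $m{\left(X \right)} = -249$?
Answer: $- \frac{204310}{249} \approx -820.52$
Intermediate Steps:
$v = 24$ ($v = \left(-6\right) \left(-4\right) = 24$)
$O{\left(j,s \right)} = -4 + 2 j$
$I{\left(u \right)} = 6 + \left(4 + 2 u\right)^{2}$ ($I{\left(u \right)} = 6 + \left(8 + \left(-4 + 2 u\right)\right)^{2} = 6 + \left(4 + 2 u\right)^{2}$)
$\frac{I{\left(-228 \right)}}{m{\left(29 \cdot 2 \right)}} = \frac{6 + 4 \left(2 - 228\right)^{2}}{-249} = \left(6 + 4 \left(-226\right)^{2}\right) \left(- \frac{1}{249}\right) = \left(6 + 4 \cdot 51076\right) \left(- \frac{1}{249}\right) = \left(6 + 204304\right) \left(- \frac{1}{249}\right) = 204310 \left(- \frac{1}{249}\right) = - \frac{204310}{249}$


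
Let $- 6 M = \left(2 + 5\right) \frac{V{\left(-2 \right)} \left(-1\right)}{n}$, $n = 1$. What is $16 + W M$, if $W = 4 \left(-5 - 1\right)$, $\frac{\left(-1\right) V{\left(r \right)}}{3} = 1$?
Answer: $100$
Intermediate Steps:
$V{\left(r \right)} = -3$ ($V{\left(r \right)} = \left(-3\right) 1 = -3$)
$W = -24$ ($W = 4 \left(-6\right) = -24$)
$M = - \frac{7}{2}$ ($M = - \frac{\left(2 + 5\right) \frac{\left(-3\right) \left(-1\right)}{1}}{6} = - \frac{7 \cdot 3 \cdot 1}{6} = - \frac{7 \cdot 3}{6} = \left(- \frac{1}{6}\right) 21 = - \frac{7}{2} \approx -3.5$)
$16 + W M = 16 - -84 = 16 + 84 = 100$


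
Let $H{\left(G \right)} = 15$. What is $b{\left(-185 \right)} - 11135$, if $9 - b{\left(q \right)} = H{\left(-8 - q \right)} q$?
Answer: $-8351$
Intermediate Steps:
$b{\left(q \right)} = 9 - 15 q$
$b{\left(-185 \right)} - 11135 = \left(9 - -2775\right) - 11135 = \left(9 + 2775\right) - 11135 = 2784 - 11135 = -8351$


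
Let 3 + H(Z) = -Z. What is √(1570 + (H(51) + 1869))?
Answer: √3385 ≈ 58.181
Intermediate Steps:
H(Z) = -3 - Z
√(1570 + (H(51) + 1869)) = √(1570 + ((-3 - 1*51) + 1869)) = √(1570 + ((-3 - 51) + 1869)) = √(1570 + (-54 + 1869)) = √(1570 + 1815) = √3385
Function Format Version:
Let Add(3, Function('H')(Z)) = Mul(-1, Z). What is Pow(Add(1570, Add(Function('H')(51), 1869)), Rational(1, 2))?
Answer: Pow(3385, Rational(1, 2)) ≈ 58.181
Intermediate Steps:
Function('H')(Z) = Add(-3, Mul(-1, Z))
Pow(Add(1570, Add(Function('H')(51), 1869)), Rational(1, 2)) = Pow(Add(1570, Add(Add(-3, Mul(-1, 51)), 1869)), Rational(1, 2)) = Pow(Add(1570, Add(Add(-3, -51), 1869)), Rational(1, 2)) = Pow(Add(1570, Add(-54, 1869)), Rational(1, 2)) = Pow(Add(1570, 1815), Rational(1, 2)) = Pow(3385, Rational(1, 2))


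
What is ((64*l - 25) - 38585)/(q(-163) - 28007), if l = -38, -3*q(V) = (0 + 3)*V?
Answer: 20521/13922 ≈ 1.4740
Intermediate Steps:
q(V) = -V (q(V) = -(0 + 3)*V/3 = -V)
((64*l - 25) - 38585)/(q(-163) - 28007) = ((64*(-38) - 25) - 38585)/(-1*(-163) - 28007) = ((-2432 - 25) - 38585)/(163 - 28007) = (-2457 - 38585)/(-27844) = -41042*(-1/27844) = 20521/13922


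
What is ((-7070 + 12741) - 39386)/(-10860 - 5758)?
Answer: 33715/16618 ≈ 2.0288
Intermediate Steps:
((-7070 + 12741) - 39386)/(-10860 - 5758) = (5671 - 39386)/(-16618) = -33715*(-1/16618) = 33715/16618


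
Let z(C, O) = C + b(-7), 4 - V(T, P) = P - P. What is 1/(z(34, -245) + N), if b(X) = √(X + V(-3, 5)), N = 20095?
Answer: 20129/405176644 - I*√3/405176644 ≈ 4.968e-5 - 4.2748e-9*I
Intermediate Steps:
V(T, P) = 4 (V(T, P) = 4 - (P - P) = 4 - 1*0 = 4 + 0 = 4)
b(X) = √(4 + X) (b(X) = √(X + 4) = √(4 + X))
z(C, O) = C + I*√3 (z(C, O) = C + √(4 - 7) = C + √(-3) = C + I*√3)
1/(z(34, -245) + N) = 1/((34 + I*√3) + 20095) = 1/(20129 + I*√3)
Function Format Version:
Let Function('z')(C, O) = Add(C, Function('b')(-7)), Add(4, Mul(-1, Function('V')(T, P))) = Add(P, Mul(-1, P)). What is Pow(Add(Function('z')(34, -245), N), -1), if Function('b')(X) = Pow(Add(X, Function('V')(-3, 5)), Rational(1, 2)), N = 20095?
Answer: Add(Rational(20129, 405176644), Mul(Rational(-1, 405176644), I, Pow(3, Rational(1, 2)))) ≈ Add(4.9680e-5, Mul(-4.2748e-9, I))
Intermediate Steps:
Function('V')(T, P) = 4 (Function('V')(T, P) = Add(4, Mul(-1, Add(P, Mul(-1, P)))) = Add(4, Mul(-1, 0)) = Add(4, 0) = 4)
Function('b')(X) = Pow(Add(4, X), Rational(1, 2)) (Function('b')(X) = Pow(Add(X, 4), Rational(1, 2)) = Pow(Add(4, X), Rational(1, 2)))
Function('z')(C, O) = Add(C, Mul(I, Pow(3, Rational(1, 2)))) (Function('z')(C, O) = Add(C, Pow(Add(4, -7), Rational(1, 2))) = Add(C, Pow(-3, Rational(1, 2))) = Add(C, Mul(I, Pow(3, Rational(1, 2)))))
Pow(Add(Function('z')(34, -245), N), -1) = Pow(Add(Add(34, Mul(I, Pow(3, Rational(1, 2)))), 20095), -1) = Pow(Add(20129, Mul(I, Pow(3, Rational(1, 2)))), -1)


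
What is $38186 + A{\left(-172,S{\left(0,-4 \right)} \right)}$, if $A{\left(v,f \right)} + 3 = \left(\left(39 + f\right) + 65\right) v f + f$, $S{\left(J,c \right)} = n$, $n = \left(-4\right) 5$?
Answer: $327123$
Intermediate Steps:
$n = -20$
$S{\left(J,c \right)} = -20$
$A{\left(v,f \right)} = -3 + f + f v \left(104 + f\right)$ ($A{\left(v,f \right)} = -3 + \left(\left(\left(39 + f\right) + 65\right) v f + f\right) = -3 + \left(\left(104 + f\right) v f + f\right) = -3 + \left(v \left(104 + f\right) f + f\right) = -3 + \left(f v \left(104 + f\right) + f\right) = -3 + \left(f + f v \left(104 + f\right)\right) = -3 + f + f v \left(104 + f\right)$)
$38186 + A{\left(-172,S{\left(0,-4 \right)} \right)} = 38186 - \left(23 - 357760 + 68800\right) = 38186 - -288937 = 38186 + 288937 = 327123$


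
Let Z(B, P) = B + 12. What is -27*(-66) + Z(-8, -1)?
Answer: 1786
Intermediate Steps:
Z(B, P) = 12 + B
-27*(-66) + Z(-8, -1) = -27*(-66) + (12 - 8) = 1782 + 4 = 1786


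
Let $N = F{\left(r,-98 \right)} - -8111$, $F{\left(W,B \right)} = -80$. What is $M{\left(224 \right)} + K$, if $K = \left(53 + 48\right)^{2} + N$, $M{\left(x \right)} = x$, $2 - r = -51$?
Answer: $18456$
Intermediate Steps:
$r = 53$ ($r = 2 - -51 = 2 + 51 = 53$)
$N = 8031$ ($N = -80 - -8111 = -80 + 8111 = 8031$)
$K = 18232$ ($K = \left(53 + 48\right)^{2} + 8031 = 101^{2} + 8031 = 10201 + 8031 = 18232$)
$M{\left(224 \right)} + K = 224 + 18232 = 18456$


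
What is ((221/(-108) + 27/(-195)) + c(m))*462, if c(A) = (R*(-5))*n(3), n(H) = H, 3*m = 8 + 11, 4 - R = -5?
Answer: -74153849/1170 ≈ -63379.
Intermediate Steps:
R = 9 (R = 4 - 1*(-5) = 4 + 5 = 9)
m = 19/3 (m = (8 + 11)/3 = (⅓)*19 = 19/3 ≈ 6.3333)
c(A) = -135 (c(A) = (9*(-5))*3 = -45*3 = -135)
((221/(-108) + 27/(-195)) + c(m))*462 = ((221/(-108) + 27/(-195)) - 135)*462 = ((221*(-1/108) + 27*(-1/195)) - 135)*462 = ((-221/108 - 9/65) - 135)*462 = (-15337/7020 - 135)*462 = -963037/7020*462 = -74153849/1170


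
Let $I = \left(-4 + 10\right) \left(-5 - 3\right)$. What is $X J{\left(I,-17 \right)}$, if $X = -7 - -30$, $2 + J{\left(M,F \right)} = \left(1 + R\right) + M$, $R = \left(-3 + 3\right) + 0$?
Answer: $-1127$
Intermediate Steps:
$R = 0$ ($R = 0 + 0 = 0$)
$I = -48$ ($I = 6 \left(-8\right) = -48$)
$J{\left(M,F \right)} = -1 + M$ ($J{\left(M,F \right)} = -2 + \left(\left(1 + 0\right) + M\right) = -2 + \left(1 + M\right) = -1 + M$)
$X = 23$ ($X = -7 + 30 = 23$)
$X J{\left(I,-17 \right)} = 23 \left(-1 - 48\right) = 23 \left(-49\right) = -1127$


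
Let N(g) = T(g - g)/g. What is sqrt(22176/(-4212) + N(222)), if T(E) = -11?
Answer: I*sqrt(44264506)/2886 ≈ 2.3053*I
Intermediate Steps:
N(g) = -11/g
sqrt(22176/(-4212) + N(222)) = sqrt(22176/(-4212) - 11/222) = sqrt(22176*(-1/4212) - 11*1/222) = sqrt(-616/117 - 11/222) = sqrt(-46013/8658) = I*sqrt(44264506)/2886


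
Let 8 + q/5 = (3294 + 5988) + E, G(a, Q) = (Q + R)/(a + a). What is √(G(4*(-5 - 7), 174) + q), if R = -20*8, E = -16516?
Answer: I*√5214261/12 ≈ 190.29*I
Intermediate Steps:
R = -160
G(a, Q) = (-160 + Q)/(2*a) (G(a, Q) = (Q - 160)/(a + a) = (-160 + Q)/((2*a)) = (-160 + Q)*(1/(2*a)) = (-160 + Q)/(2*a))
q = -36210 (q = -40 + 5*((3294 + 5988) - 16516) = -40 + 5*(9282 - 16516) = -40 + 5*(-7234) = -40 - 36170 = -36210)
√(G(4*(-5 - 7), 174) + q) = √((-160 + 174)/(2*((4*(-5 - 7)))) - 36210) = √((½)*14/(4*(-12)) - 36210) = √((½)*14/(-48) - 36210) = √((½)*(-1/48)*14 - 36210) = √(-7/48 - 36210) = √(-1738087/48) = I*√5214261/12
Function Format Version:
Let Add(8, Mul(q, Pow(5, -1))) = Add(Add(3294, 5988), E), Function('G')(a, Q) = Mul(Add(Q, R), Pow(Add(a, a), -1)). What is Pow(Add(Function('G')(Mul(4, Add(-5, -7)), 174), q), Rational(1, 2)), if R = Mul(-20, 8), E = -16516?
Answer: Mul(Rational(1, 12), I, Pow(5214261, Rational(1, 2))) ≈ Mul(190.29, I)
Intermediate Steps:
R = -160
Function('G')(a, Q) = Mul(Rational(1, 2), Pow(a, -1), Add(-160, Q)) (Function('G')(a, Q) = Mul(Add(Q, -160), Pow(Add(a, a), -1)) = Mul(Add(-160, Q), Pow(Mul(2, a), -1)) = Mul(Add(-160, Q), Mul(Rational(1, 2), Pow(a, -1))) = Mul(Rational(1, 2), Pow(a, -1), Add(-160, Q)))
q = -36210 (q = Add(-40, Mul(5, Add(Add(3294, 5988), -16516))) = Add(-40, Mul(5, Add(9282, -16516))) = Add(-40, Mul(5, -7234)) = Add(-40, -36170) = -36210)
Pow(Add(Function('G')(Mul(4, Add(-5, -7)), 174), q), Rational(1, 2)) = Pow(Add(Mul(Rational(1, 2), Pow(Mul(4, Add(-5, -7)), -1), Add(-160, 174)), -36210), Rational(1, 2)) = Pow(Add(Mul(Rational(1, 2), Pow(Mul(4, -12), -1), 14), -36210), Rational(1, 2)) = Pow(Add(Mul(Rational(1, 2), Pow(-48, -1), 14), -36210), Rational(1, 2)) = Pow(Add(Mul(Rational(1, 2), Rational(-1, 48), 14), -36210), Rational(1, 2)) = Pow(Add(Rational(-7, 48), -36210), Rational(1, 2)) = Pow(Rational(-1738087, 48), Rational(1, 2)) = Mul(Rational(1, 12), I, Pow(5214261, Rational(1, 2)))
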